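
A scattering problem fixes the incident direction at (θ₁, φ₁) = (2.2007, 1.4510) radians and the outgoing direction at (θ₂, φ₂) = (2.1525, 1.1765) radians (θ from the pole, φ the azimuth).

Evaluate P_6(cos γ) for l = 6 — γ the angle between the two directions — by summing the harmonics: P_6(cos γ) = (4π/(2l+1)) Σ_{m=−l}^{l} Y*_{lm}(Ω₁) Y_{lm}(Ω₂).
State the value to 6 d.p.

Addition theorem: P_6(cos γ) = (4π/13) Σ_m Y*_{lm}(Ω₁) Y_{lm}(Ω₂), m = −6…6:
  term(m=-6) = -0.001683+0.022044i   from Y*(Ω₁)=-0.101236+0.088572i, Y(Ω₂)=+0.117326-0.115099i
  term(m=-5) = +0.025054+0.124684i   from Y*(Ω₁)=-0.191508-0.280540i, Y(Ω₂)=-0.344752-0.146037i
  term(m=-4) = +0.078754+0.153971i   from Y*(Ω₁)=+0.380295-0.197592i, Y(Ω₂)=-0.002578+0.403533i
  term(m=-3) = +0.007530+0.008127i   from Y*(Ω₁)=+0.058180+0.154855i, Y(Ω₂)=+0.062000-0.025334i
  term(m=-2) = +0.074878+0.045805i   from Y*(Ω₁)=+0.262904-0.064224i, Y(Ω₂)=+0.228607+0.230073i
  term(m=-1) = +0.053807+0.015153i   from Y*(Ω₁)=+0.033667+0.279689i, Y(Ω₂)=+0.076230-0.183207i
  term(m=+0) = +0.055454+0.000000i   from Y*(Ω₁)=+0.200738-0.000000i, Y(Ω₂)=+0.276250+0.000000i
  term(m=+1) = +0.053807-0.015153i   from Y*(Ω₁)=-0.033667+0.279689i, Y(Ω₂)=-0.076230-0.183207i
  term(m=+2) = +0.074878-0.045805i   from Y*(Ω₁)=+0.262904+0.064224i, Y(Ω₂)=+0.228607-0.230073i
  term(m=+3) = +0.007530-0.008127i   from Y*(Ω₁)=-0.058180+0.154855i, Y(Ω₂)=-0.062000-0.025334i
  term(m=+4) = +0.078754-0.153971i   from Y*(Ω₁)=+0.380295+0.197592i, Y(Ω₂)=-0.002578-0.403533i
  term(m=+5) = +0.025054-0.124684i   from Y*(Ω₁)=+0.191508-0.280540i, Y(Ω₂)=+0.344752-0.146037i
  term(m=+6) = -0.001683-0.022044i   from Y*(Ω₁)=-0.101236-0.088572i, Y(Ω₂)=+0.117326+0.115099i
Σ over m = +0.532135+0.000000i; ×(4π/13) → +0.514385+0.000000i. Real part: 0.514385

0.514385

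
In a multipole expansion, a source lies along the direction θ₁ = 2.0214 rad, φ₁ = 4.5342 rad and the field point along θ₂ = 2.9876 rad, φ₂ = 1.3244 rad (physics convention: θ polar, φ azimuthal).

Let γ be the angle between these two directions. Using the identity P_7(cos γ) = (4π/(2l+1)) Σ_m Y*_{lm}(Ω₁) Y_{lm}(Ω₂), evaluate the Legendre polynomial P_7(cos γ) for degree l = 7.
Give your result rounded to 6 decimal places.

Expand P_7 via completeness: Σ_{m} conj(Y_{7,m}) at Ω₁ times Y_{7,m} at Ω₂ —
  [-7]  conj(Y_{7,-7})(Ω₁) = (0.227089, 0.076131) ; Y_{7,-7}(Ω₂) = (-0.000001, -0.000000) ; Δ = (-0.000000, -0.000000)
  [-6]  conj(Y_{7,-6})(Ω₁) = (0.208494, -0.380143) ; Y_{7,-6}(Ω₂) = (0.000002, 0.000024) ; Δ = (0.000010, 0.000004)
  [-5]  conj(Y_{7,-5})(Ω₁) = (-0.247214, -0.199852) ; Y_{7,-5}(Ω₂) = (0.000344, -0.000121) ; Δ = (-0.000109, -0.000039)
  [-4]  conj(Y_{7,-4})(Ω₁) = (0.084835, -0.073326) ; Y_{7,-4}(Ω₂) = (-0.002149, -0.003244) ; Δ = (-0.000420, -0.000118)
  [-3]  conj(Y_{7,-3})(Ω₁) = (-0.179828, -0.303729) ; Y_{7,-3}(Ω₂) = (-0.020146, 0.022100) ; Δ = (0.010335, 0.002145)
  [-2]  conj(Y_{7,-2})(Ω₁) = (-0.037216, 0.013855) ; Y_{7,-2}(Ω₂) = (0.140806, 0.075610) ; Δ = (-0.006288, -0.000863)
  [-1]  conj(Y_{7,-1})(Ω₁) = (-0.058348, -0.323977) ; Y_{7,-1}(Ω₂) = (0.129685, -0.515634) ; Δ = (-0.174620, -0.011929)
  [+0]  conj(Y_{7,0})(Ω₁) = (-0.081560, -0.000000) ; Y_{7,0}(Ω₂) = (-0.758527, 0.000000) ; Δ = (0.061866, 0.000000)
  [+1]  conj(Y_{7,1})(Ω₁) = (0.058348, -0.323977) ; Y_{7,1}(Ω₂) = (-0.129685, -0.515634) ; Δ = (-0.174620, 0.011929)
  [+2]  conj(Y_{7,2})(Ω₁) = (-0.037216, -0.013855) ; Y_{7,2}(Ω₂) = (0.140806, -0.075610) ; Δ = (-0.006288, 0.000863)
  [+3]  conj(Y_{7,3})(Ω₁) = (0.179828, -0.303729) ; Y_{7,3}(Ω₂) = (0.020146, 0.022100) ; Δ = (0.010335, -0.002145)
  [+4]  conj(Y_{7,4})(Ω₁) = (0.084835, 0.073326) ; Y_{7,4}(Ω₂) = (-0.002149, 0.003244) ; Δ = (-0.000420, 0.000118)
  [+5]  conj(Y_{7,5})(Ω₁) = (0.247214, -0.199852) ; Y_{7,5}(Ω₂) = (-0.000344, -0.000121) ; Δ = (-0.000109, 0.000039)
  [+6]  conj(Y_{7,6})(Ω₁) = (0.208494, 0.380143) ; Y_{7,6}(Ω₂) = (0.000002, -0.000024) ; Δ = (0.000010, -0.000004)
  [+7]  conj(Y_{7,7})(Ω₁) = (-0.227089, 0.076131) ; Y_{7,7}(Ω₂) = (0.000001, -0.000000) ; Δ = (-0.000000, 0.000000)
Σ over m = (-0.280320, 0.000000); ×(4π/15) → (-0.234841, 0.000000). Real part: -0.234841

-0.234841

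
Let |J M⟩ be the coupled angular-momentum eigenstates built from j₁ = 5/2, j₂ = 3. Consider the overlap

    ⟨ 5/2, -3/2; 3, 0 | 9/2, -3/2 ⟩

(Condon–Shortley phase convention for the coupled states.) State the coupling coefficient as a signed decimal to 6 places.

j₁+j₂−J=1  J+j₁−j₂=4  J−j₁+j₂=5  j₁+j₂+J+1=11
(j₁±m₁, j₂±m₂, J±M) = (1,4,3,3,3,6)
P² = 207360/77
sum k=0..1:
  [0] +1/288 = 1/288
  [1] −1/72 = -1/72
S = -1/96
C² = P²·S² = 45/154 ; C = -0.540562

−√(45/154) = -0.540562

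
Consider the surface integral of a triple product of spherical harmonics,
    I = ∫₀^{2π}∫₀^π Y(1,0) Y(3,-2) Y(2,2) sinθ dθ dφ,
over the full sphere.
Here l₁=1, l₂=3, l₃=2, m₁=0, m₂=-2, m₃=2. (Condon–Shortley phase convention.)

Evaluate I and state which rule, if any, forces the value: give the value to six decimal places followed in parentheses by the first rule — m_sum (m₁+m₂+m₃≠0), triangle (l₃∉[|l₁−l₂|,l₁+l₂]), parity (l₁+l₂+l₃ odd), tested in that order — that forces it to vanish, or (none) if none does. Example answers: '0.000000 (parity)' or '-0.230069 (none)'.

0.184674 (none)

m-sum 0 ✓  L=6 even ✓  2≤2≤4 ✓
Π(2lᵢ+1) = 3×7×5 = 105
triangle coeff Δ(1,3,2) = 1/105
Σ_t [1,1]: t=1:−1/4 = -1/4
(3j)²=3/35 [(1 3 2; 0 0 0)], sign=-1
Σ_t [1,1]: t=1:−1/24 = -1/24
(3j)²=1/21 [(1 3 2; 0 -2 2)], sign=-1
⇒ 4πI² = 3/7
I = (+1)√(3/7/(4π)) = 0.18467439
No selection rule forces the value: the integral is nonzero (none).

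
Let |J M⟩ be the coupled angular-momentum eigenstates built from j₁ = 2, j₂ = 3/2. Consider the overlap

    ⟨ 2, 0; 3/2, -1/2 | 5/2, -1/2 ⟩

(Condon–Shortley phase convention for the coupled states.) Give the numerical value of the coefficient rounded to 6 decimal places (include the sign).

+0.292770  (= +√(3/35))

j₁+j₂−J=1  J+j₁−j₂=3  J−j₁+j₂=2  j₁+j₂+J+1=7
(j₁±m₁, j₂±m₂, J±M) = (2,2,1,2,2,3)
P² = 48/35
sum k=0..1:
  [0] +1/2 = 1/2
  [1] −1/4 = -1/4
S = 1/4
C² = P²·S² = 3/35 ; C = +0.292770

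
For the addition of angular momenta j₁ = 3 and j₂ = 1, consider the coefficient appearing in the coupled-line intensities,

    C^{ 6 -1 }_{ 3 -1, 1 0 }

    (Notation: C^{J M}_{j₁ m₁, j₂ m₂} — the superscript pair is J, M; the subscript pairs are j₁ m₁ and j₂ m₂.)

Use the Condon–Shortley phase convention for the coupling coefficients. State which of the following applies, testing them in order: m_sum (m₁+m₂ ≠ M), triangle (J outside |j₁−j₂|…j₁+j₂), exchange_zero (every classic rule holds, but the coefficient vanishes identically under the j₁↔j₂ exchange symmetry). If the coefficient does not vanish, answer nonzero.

m-sum: m₁+m₂ = -1+0 = -1, M = -1  ✓
triangle: need |j₁−j₂| ≤ J ≤ j₁+j₂, i.e. J ∈ [2, 4]; J = 6 is outside ✗ ⇒ coefficient is 0

triangle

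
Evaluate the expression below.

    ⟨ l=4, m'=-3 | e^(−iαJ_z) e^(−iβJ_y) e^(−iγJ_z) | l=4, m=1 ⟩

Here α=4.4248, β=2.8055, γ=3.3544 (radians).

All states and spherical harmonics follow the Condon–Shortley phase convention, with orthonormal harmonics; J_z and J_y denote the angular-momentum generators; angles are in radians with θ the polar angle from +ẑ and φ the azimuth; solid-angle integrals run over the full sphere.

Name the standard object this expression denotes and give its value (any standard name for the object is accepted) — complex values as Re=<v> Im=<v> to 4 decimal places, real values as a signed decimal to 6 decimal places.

This is a Wigner D-matrix element — the rotation-matrix element ⟨l m'| R(α,β,γ) |l m⟩ in the angular-momentum basis.
D^4_{-3,1}(4.4248,2.8055,3.3544) = e^{-i·-3·4.4248}·d^4_{-3,1}(2.8055)·e^{-i·1·3.3544}. Compute d first:
With c≡cos(β/2)=0.167257 and s≡sin(β/2)=0.985913, N=[1·5040·120·6]^{1/2}=1904.940944
The bounds max(0,m−m')=4 and min(l+m,l−m')=5 give 2 terms
  k=4: (−1)^0·1904.9409/(144)·0.1673^4·0.9859^4 = +0.009782
  k=5: (−1)^1·1904.9409/(240)·0.1673^2·0.9859^6 = -0.203924
d^4_{-3,1}(2.8055) = +0.009782 -0.203924 = -0.194143
D = (+0.759645+0.650338i)·(-0.194143)·(-0.977442+0.211205i) = +0.170819+0.092262i

Wigner D-matrix element, Re=0.1708 Im=0.0923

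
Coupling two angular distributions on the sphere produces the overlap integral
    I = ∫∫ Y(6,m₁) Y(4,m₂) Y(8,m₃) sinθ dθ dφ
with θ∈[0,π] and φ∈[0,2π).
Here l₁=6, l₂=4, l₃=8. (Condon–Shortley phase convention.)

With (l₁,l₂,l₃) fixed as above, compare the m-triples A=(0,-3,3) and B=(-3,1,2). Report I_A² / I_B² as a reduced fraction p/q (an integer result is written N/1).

Shared (l₁,l₂,l₃)=(6,4,8): N and (l;000)² cancel in I_A²/I_B².
A: Δ = 2!·10!·6!/19! = 1/23279256; Racah Σ t=0..1: t=0:+1/4147200 t=1:−1/10368000 = 1/6912000; ⇒ 3j(6 4 8; 0 -3 3)² = 189/16796, sgn -1
B: Δ = 2!·10!·6!/19! = 1/23279256; Racah Σ t=0..2: t=0:+1/87091200 t=1:−1/3870720 t=2:+1/2177280 = 37/174182400; ⇒ 3j(6 4 8; -3 1 2)² = 20535/2586584, sgn +1
I_A²/I_B² = (189/16796)/(20535/2586584) = 9702/6845

9702/6845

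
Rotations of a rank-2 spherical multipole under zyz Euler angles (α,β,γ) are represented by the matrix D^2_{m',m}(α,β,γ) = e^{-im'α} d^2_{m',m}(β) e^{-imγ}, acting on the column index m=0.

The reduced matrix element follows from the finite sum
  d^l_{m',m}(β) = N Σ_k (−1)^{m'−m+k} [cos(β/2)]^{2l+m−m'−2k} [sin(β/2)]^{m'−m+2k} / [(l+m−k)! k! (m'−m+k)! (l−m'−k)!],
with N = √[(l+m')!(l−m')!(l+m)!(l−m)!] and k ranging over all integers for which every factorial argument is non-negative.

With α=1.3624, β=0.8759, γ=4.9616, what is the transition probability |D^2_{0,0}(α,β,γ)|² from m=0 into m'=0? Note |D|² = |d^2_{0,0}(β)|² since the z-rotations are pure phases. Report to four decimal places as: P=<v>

P=0.0132

D^2_{0,0}(1.3624,0.8759,4.9616) = e^{-i·0·1.3624}·d^2_{0,0}(0.8759)·e^{-i·0·4.9616}. Compute d first:
c=cos(0.875900/2)=0.905623, s=sin(0.875900/2)=0.424084; N=√[2·2·2·2]=4.000000
The bounds max(0,m−m')=0 and min(l+m,l−m')=2 give 3 terms
  k=0: (−1)^0·4.0000/(4)·0.9056^4·0.4241^0 = +0.672651
  k=1: (−1)^1·4.0000/(1)·0.9056^2·0.4241^2 = -0.590008
  k=2: (−1)^2·4.0000/(4)·0.9056^0·0.4241^4 = +0.032345
d^2_{0,0}(0.8759) = +0.672651 -0.590008 +0.032345 = +0.114987
|D^2_{0,0}|² = |d^2_{0,0}(β)|² = (+0.114987)² = 0.013222 (the z-rotation phases have unit modulus)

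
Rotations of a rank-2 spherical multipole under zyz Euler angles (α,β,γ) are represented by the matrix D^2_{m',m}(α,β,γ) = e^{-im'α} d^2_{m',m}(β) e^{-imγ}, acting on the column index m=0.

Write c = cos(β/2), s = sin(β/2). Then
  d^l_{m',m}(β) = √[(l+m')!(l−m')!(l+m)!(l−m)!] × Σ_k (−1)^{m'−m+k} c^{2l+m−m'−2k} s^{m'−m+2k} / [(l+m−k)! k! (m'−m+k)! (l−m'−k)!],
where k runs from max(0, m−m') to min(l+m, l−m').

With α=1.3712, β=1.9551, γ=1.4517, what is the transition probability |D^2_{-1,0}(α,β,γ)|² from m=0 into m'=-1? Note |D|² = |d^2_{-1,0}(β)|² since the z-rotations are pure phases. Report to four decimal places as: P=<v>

P=0.1812

First d^2_{-1,0}(β=1.9551), then the phase factors e^{-i(-1)α} and e^{-i(0)γ}:
c=cos(1.955100/2)=0.559056, s=sin(1.955100/2)=0.829130; N=√[1·6·2·2]=4.898979
k∈{1,2} keeps every argument non-negative
  k=1: (−1)^0·4.8990/(2)·0.5591^3·0.8291^1 = +0.354865
  k=2: (−1)^1·4.8990/(2)·0.5591^1·0.8291^3 = -0.780547
d^2_{-1,0}(1.9551) = +0.354865 -0.780547 = -0.425681
|D^2_{-1,0}|² = |d^2_{-1,0}(β)|² = (-0.425681)² = 0.181205 (the z-rotation phases have unit modulus)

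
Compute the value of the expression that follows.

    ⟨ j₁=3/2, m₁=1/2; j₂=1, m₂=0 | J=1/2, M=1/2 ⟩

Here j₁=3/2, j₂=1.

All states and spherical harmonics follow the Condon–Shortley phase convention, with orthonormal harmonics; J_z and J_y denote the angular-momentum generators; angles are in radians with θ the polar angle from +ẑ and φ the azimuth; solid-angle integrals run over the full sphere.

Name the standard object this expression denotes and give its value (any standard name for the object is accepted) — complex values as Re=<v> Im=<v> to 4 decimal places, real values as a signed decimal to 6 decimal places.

Clebsch–Gordan coefficient, −√(1/3) ≈ -0.577350

This is a Clebsch–Gordan (vector-coupling) coefficient.
triangle: 2!*1!*0!/4! = 2/24
(j±m)!: 2!*1!*1!*1!*1!*0! = 2
prefactor² = (2J+1)*Δ*N² = 1/3
  k=1: −1/(1!*1!*0!*0!*1!*0!) = -1
Σ = -1  ⇒  CG² = 1/3*(-1)² = 1/3
CG = −√(1/3) = -0.577350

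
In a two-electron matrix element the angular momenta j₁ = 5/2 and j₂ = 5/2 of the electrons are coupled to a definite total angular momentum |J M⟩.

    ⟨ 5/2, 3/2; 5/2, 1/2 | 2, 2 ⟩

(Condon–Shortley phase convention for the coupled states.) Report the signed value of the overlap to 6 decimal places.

√[5·3!2!2!/8! · 4!1!3!2!4!0!] = √(144/7)
  +(−1)^1/∏(1,2,0,2,2,0)! = -1/8  (running -1/8)
⟨..|..⟩ = √(144/7)·(-1/8) = -0.566947

−√(9/28) ≈ -0.566947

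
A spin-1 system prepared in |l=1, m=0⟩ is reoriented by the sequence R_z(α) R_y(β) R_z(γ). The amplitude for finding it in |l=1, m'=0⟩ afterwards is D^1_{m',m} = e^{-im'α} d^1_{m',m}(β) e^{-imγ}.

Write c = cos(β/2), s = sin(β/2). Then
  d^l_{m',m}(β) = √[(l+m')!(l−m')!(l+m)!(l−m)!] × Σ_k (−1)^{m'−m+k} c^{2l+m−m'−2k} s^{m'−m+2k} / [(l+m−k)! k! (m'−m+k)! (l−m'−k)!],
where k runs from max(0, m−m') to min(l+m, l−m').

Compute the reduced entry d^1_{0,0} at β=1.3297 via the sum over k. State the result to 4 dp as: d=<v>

d^1_{0,0}(β=1.3297) via the finite sum:
c=cos(1.329700/2)=0.787009, s=sin(1.329700/2)=0.616941; N=√[1·1·1·1]=1.000000
Admissible k: 0..1 (factorial args all ≥0)
  k=0: (−1)^0·1.0000/(1)·0.7870^2·0.6169^0 = +0.619384
  k=1: (−1)^1·1.0000/(1)·0.7870^0·0.6169^2 = -0.380616
d^1_{0,0}(1.3297) = +0.619384 -0.380616 = +0.238767

d=0.2388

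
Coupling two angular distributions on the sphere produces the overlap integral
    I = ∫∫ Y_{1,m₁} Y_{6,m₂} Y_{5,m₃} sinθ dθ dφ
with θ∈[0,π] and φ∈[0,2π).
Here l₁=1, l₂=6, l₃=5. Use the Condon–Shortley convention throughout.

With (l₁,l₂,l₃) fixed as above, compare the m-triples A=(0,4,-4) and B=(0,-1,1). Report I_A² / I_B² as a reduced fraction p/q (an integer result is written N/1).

4/7

Same 1,6,5: normalisation and zero-m 3j drop out of the ratio.
A: Δ: 2! 0! 10! / 13! → 1/858; sum: t=1:−1/362880 = -1/362880; 3j²(1 6 5; 0 4 -4) = Δ·Π!·Σ² = 10/429  (sign +1)
B: Δ: 2! 0! 10! / 13! → 1/858; sum: t=1:−1/17280 = -1/17280; 3j²(1 6 5; 0 -1 1) = Δ·Π!·Σ² = 35/858  (sign -1)
I_A²/I_B² = (10/429)/(35/858) = 4/7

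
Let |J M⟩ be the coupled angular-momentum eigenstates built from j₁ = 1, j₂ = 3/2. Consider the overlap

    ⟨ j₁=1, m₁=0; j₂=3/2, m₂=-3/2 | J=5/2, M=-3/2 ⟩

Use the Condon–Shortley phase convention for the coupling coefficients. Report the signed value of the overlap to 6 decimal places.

+0.632456

triangle: 0!×2!×3!/6! = 12/720
(j±m)!: 1!×1!×0!×3!×1!×4! = 144
prefactor² = (2J+1)×Δ×N² = 72/5
  k=0: +1/(0!×0!×1!×0!×1!×3!) = 1/6
Σ = 1/6  ⇒  CG² = 72/5×(1/6)² = 2/5
CG = +√(2/5) = +0.632456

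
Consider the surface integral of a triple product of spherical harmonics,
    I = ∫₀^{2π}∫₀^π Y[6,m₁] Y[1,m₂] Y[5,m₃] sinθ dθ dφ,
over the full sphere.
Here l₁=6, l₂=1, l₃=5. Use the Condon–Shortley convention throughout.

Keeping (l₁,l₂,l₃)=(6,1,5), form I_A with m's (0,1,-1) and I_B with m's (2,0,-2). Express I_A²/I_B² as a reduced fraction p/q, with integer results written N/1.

Same 6,1,5: normalisation and zero-m 3j drop out of the ratio.
A: Δ: 2! 10! 0! / 13! → 1/858; sum: t=2:+1/34560 = 1/34560; 3j²(6 1 5; 0 1 -1) = Δ·Π!·Σ² = 5/286  (sign +1)
B: Δ: 2! 10! 0! / 13! → 1/858; sum: t=1:−1/30240 = -1/30240; 3j²(6 1 5; 2 0 -2) = Δ·Π!·Σ² = 16/429  (sign +1)
I_A²/I_B² = (5/286)/(16/429) = 15/32

15/32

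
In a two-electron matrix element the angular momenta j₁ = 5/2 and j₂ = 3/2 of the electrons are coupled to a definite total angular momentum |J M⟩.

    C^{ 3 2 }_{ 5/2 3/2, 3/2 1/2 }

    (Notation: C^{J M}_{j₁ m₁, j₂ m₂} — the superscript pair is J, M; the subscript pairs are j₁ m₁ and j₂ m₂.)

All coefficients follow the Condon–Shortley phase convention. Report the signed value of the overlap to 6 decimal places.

√[7·1!4!2!/8! · 4!1!2!1!5!1!] = √(48)
  +(−1)^0/∏(0,1,1,2,3,0)! = 1/12  (running 1/12)
  +(−1)^1/∏(1,0,0,1,4,1)! = -1/24  (running 1/24)
⟨..|..⟩ = √(48)·(1/24) = +0.288675

+0.288675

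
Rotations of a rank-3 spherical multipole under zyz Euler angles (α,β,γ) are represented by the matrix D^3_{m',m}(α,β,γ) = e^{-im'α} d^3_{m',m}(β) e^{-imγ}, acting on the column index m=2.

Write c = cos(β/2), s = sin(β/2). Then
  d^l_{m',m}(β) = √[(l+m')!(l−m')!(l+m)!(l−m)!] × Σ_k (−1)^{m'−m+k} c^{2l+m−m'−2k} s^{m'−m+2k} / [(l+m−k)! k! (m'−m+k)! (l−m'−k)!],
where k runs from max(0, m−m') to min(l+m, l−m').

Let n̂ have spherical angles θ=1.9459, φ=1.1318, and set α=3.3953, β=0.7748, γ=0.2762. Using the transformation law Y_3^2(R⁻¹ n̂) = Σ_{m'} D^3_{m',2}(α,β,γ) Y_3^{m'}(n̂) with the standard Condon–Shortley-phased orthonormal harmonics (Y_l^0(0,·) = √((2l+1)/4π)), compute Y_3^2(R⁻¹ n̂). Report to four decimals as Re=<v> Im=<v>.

Re=0.1979 Im=-0.3180

Need the full column D^3_{m',2} for m'=−3..3 at α=3.3953, β=0.7748, γ=0.2762.
cos(β/2)=0.925894, sin(β/2)=0.377782
d^3_{-3,2}: single k=5 term ⇒ +0.017452;  D = -0.017073-0.003616i
d^3_{-2,2}: k∈[4..5] ⇒ +0.087309 -0.002907 = +0.084402;  D = +0.084317-0.003796i
d^3_{-1,2}: k∈[3..4] ⇒ +0.270670 -0.022530 = +0.248139;  D = -0.237152+0.073020i
d^3_{0,2}: k∈[2..3] ⇒ +0.574500 -0.095642 = +0.478857;  D = +0.407636-0.251272i
d^3_{1,2}: k∈[1..2] ⇒ +0.812922 -0.270670 = +0.542253;  D = -0.375408+0.391288i
d^3_{2,2}: k∈[0..1] ⇒ +0.630041 -0.524444 = +0.105597;  D = +0.051640-0.092108i
d^3_{3,2}: single k=0 term ⇒ -0.629687;  D = +0.160221-0.608962i
Y_3^{m'}(θ=1.9459,φ=1.1318) and Σ D·Y over m':
  (-0.0171-0.0036i)·(-0.3253+0.0844i)  (+0.0843-0.0038i)·(+0.2070+0.2494i)  (-0.2372+0.0730i)·(-0.0420+0.0895i)  (+0.4076-0.2513i)·(+0.3184+0.0000i)  (-0.3754+0.3913i)·(+0.0420+0.0895i)  (+0.0516-0.0921i)·(+0.2070-0.2494i)  (+0.1602-0.6090i)·(+0.3253+0.0844i)
Y_3^2(R⁻¹ n̂) = +0.197917-0.318029i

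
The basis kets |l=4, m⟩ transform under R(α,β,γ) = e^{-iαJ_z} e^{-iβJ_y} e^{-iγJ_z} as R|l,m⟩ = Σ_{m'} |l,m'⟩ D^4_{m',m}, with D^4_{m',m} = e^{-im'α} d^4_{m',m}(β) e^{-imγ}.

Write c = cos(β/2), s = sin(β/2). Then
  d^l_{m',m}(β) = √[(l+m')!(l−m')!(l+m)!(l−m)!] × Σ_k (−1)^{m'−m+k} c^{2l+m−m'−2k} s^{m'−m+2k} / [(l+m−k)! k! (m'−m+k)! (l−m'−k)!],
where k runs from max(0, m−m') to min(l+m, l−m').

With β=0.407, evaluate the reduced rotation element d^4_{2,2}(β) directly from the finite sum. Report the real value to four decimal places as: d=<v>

d=0.4369

d^4_{2,2}(β=0.4070) via the finite sum:
Half-angle: c=0.979365, s=0.202098. N=√(720·2·720·2)=1440.000000
k: max(0,(2)−(2))=0 … min(4+(2),4−(2))=2
  k=0: (−1)^0·1440.0000/(1440)·0.9794^8·0.2021^0 = +0.846365
  k=1: (−1)^1·1440.0000/(120)·0.9794^6·0.2021^2 = -0.432489
  k=2: (−1)^2·1440.0000/(96)·0.9794^4·0.2021^4 = +0.023021
d^4_{2,2}(0.4070) = +0.846365 -0.432489 +0.023021 = +0.436897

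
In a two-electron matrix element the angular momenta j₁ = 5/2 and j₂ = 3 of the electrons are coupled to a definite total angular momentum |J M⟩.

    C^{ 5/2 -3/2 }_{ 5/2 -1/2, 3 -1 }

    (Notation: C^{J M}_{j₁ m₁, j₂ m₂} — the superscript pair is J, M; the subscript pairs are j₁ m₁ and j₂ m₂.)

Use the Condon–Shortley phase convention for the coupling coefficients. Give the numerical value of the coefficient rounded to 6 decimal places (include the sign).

-0.169031  (= −√(1/35))

triangle: 3!*2!*3!/9! = 72/362880
(j±m)!: 2!*3!*2!*4!*1!*4! = 13824
prefactor² = (2J+1)*Δ*N² = 576/35
  k=1: −1/(1!*2!*2!*1!*0!*2!) = -1/8
  k=2: +1/(2!*1!*1!*0!*1!*3!) = 1/12
Σ = -1/24  ⇒  CG² = 576/35*(-1/24)² = 1/35
CG = −√(1/35) = -0.169031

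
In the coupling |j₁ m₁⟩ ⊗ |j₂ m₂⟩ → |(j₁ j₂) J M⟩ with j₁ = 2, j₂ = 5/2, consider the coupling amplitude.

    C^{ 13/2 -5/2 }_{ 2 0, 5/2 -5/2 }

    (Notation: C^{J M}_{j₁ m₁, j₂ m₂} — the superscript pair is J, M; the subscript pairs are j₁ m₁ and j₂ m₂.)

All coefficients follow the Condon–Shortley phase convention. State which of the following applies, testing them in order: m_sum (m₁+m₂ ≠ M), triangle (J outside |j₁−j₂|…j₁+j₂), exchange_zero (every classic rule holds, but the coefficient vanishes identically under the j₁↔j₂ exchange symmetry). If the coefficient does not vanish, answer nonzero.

triangle

m-sum: m₁+m₂ = 0+(-5/2) = -5/2, M = -5/2  ✓
triangle: need |j₁−j₂| ≤ J ≤ j₁+j₂, i.e. J ∈ [1/2, 9/2]; J = 13/2 is outside ✗ ⇒ coefficient is 0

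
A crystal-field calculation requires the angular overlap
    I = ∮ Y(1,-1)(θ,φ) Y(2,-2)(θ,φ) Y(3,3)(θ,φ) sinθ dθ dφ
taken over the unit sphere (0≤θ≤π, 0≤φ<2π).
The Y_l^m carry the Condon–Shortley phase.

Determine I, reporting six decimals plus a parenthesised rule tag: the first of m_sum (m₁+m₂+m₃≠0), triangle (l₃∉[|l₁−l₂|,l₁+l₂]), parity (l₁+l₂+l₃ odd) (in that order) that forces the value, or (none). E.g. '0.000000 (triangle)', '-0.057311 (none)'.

m-sum 0 ✓  L=6 even ✓  1≤3≤3 ✓
Π(2lᵢ+1) = 3×5×7 = 105
triangle coeff Δ(1,2,3) = 1/105
Σ_t [0,0]: t=0:+1/4 = 1/4
(3j)²=3/35 [(1 2 3; 0 0 0)], sign=-1
Σ_t [0,0]: t=0:+1/48 = 1/48
(3j)²=1/7 [(1 2 3; -1 -2 3)], sign=+1
⇒ 4πI² = 9/7
I = (-1)√(9/7/(4π)) = -0.31986543
No selection rule forces the value: the integral is nonzero (none).

-0.319865 (none)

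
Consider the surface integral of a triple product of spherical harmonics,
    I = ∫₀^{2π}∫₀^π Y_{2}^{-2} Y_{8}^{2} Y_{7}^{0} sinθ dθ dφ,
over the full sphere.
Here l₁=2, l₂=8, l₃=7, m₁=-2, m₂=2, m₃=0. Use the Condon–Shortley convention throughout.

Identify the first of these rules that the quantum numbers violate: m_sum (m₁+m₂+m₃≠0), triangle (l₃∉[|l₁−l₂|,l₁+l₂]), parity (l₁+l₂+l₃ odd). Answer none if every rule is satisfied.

azimuthal sum: -2 + 2 + 0 = 0  ✓
6 ≤ 7 ≤ 10 (triangle on l)  ✓
L = 2 + 8 + 7 = 17 (odd)  ✗

parity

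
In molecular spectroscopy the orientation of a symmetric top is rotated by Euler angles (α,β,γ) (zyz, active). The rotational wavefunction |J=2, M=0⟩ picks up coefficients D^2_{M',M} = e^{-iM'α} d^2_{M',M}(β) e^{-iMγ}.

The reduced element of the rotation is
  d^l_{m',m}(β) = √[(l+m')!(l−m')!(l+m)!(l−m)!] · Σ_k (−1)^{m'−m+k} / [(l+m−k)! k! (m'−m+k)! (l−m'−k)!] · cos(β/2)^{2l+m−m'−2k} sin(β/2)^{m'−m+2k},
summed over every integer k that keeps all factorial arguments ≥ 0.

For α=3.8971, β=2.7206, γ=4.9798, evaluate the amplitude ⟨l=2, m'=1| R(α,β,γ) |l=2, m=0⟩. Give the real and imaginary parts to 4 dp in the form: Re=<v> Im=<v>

First d^2_{1,0}(β=2.7206), then the phase factors e^{-i(1)α} and e^{-i(0)γ}:
Half-angle: c=0.208945, s=0.977927. N=√(6·1·2·2)=4.898979
The bounds max(0,m−m')=0 and min(l+m,l−m')=1 give 2 terms
  k=0: (−1)^1·4.8990/(2)·0.2089^3·0.9779^1 = -0.021851
  k=1: (−1)^2·4.8990/(2)·0.2089^1·0.9779^3 = +0.478661
d^2_{1,0}(2.7206) = -0.021851 +0.478661 = +0.456809
Phases: e^{-i·(1)·3.8971}=-0.727924+0.685658i, e^{-i·(0)·4.9798}=+1.000000+0.000000i ⇒ D=-0.332522+0.313215i

Re=-0.3325 Im=0.3132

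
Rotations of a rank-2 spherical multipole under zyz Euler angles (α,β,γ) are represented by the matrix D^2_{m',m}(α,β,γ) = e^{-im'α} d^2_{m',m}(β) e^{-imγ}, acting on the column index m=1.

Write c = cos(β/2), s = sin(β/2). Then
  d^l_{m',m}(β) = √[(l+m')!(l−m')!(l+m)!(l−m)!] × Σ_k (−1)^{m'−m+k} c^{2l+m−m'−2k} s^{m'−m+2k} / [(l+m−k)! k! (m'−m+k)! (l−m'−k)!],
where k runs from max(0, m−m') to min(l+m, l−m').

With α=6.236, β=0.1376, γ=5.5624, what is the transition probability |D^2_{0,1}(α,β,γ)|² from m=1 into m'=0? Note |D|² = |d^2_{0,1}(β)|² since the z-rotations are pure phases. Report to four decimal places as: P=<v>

D^2_{0,1}(6.2360,0.1376,5.5624) = e^{-i·0·6.2360}·d^2_{0,1}(0.1376)·e^{-i·1·5.5624}. Compute d first:
c=cos(0.137600/2)=0.997634, s=sin(0.137600/2)=0.068746; N=√[2·2·6·1]=4.898979
The bounds max(0,m−m')=1 and min(l+m,l−m')=2 give 2 terms
  k=1: (−1)^0·4.8990/(2)·0.9976^3·0.0687^1 = +0.167200
  k=2: (−1)^1·4.8990/(2)·0.9976^1·0.0687^3 = -0.000794
d^2_{0,1}(0.1376) = +0.167200 -0.000794 = +0.166406
|D^2_{0,1}|² = |d^2_{0,1}(β)|² = (+0.166406)² = 0.027691 (the z-rotation phases have unit modulus)

P=0.0277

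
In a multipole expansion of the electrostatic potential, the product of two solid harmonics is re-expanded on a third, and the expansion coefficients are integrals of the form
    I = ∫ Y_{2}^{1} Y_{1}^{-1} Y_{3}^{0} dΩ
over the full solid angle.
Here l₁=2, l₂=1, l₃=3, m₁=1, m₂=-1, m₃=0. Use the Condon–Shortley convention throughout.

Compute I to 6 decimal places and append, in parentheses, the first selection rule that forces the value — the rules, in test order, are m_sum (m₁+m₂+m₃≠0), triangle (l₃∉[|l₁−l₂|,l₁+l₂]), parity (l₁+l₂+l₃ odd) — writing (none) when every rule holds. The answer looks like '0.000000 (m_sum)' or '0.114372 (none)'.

0.143048 (none)

Rules hold: Σm=0, L=6 even, 1≤3≤3.
N = 5·3·7 = 105
Δ = 0!·4!·2!/7! = 1/105
Racah Σ t=0..0: t=0:+1/4 = 1/4
⇒ 3j(2 1 3; 0 0 0)² = 3/35, sgn -1
Racah Σ t=0..0: t=0:+1/12 = 1/12
⇒ 3j(2 1 3; 1 -1 0)² = 1/35, sgn -1
4πI² = N·(3j₀)²·(3jₘ)² = 9/35
I = +1·√(0.257143/4π) = 0.14304817
No selection rule forces the value: the integral is nonzero (none).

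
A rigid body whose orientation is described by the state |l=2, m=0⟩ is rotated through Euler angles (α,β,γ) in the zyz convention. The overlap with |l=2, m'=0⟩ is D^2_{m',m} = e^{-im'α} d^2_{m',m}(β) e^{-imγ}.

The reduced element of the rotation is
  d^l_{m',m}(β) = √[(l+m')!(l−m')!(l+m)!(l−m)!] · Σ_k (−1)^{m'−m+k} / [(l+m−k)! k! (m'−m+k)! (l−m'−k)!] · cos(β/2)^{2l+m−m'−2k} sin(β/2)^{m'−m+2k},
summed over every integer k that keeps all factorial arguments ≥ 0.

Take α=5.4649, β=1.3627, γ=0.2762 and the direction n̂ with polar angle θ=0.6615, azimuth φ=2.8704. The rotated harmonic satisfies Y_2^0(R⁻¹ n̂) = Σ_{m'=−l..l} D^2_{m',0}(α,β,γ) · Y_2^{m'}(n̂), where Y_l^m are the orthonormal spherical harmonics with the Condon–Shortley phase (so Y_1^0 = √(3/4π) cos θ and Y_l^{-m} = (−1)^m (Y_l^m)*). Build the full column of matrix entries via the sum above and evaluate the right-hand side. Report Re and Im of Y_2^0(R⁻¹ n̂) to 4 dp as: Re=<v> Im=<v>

Need the full column D^2_{m',0} for m'=−2..2 at α=5.4649, β=1.3627, γ=0.2762.
cos(β/2)=0.776723, sin(β/2)=0.629842
d^2_{-2,0}: single k=2 term ⇒ +0.586235;  D = -0.038531-0.584967i
d^2_{-1,0}: k∈[1..2] ⇒ +0.722946 -0.475376 = +0.247571;  D = +0.169208-0.180720i
d^2_{0,0}: k∈[0..2] ⇒ +0.363969 -0.957317 +0.157372 = -0.435976;  D = -0.435976+0.000000i
d^2_{1,0}: k∈[0..1] ⇒ -0.722946 +0.475376 = -0.247571;  D = -0.169208-0.180720i
d^2_{2,0}: single k=0 term ⇒ +0.586235;  D = -0.038531+0.584967i
Y_2^{m'}(θ=0.6615,φ=2.8704) and Σ D·Y over m':
  (-0.0385-0.5850i)·(+0.1248+0.0752i)  (+0.1692-0.1807i)·(-0.3608-0.1003i)  (-0.4360+0.0000i)·(+0.2737+0.0000i)  (-0.1692-0.1807i)·(+0.3608-0.1003i)  (-0.0385+0.5850i)·(+0.1248-0.0752i)
Y_2^0(R⁻¹ n̂) = -0.199287+0.000000i

Re=-0.1993 Im=0.0000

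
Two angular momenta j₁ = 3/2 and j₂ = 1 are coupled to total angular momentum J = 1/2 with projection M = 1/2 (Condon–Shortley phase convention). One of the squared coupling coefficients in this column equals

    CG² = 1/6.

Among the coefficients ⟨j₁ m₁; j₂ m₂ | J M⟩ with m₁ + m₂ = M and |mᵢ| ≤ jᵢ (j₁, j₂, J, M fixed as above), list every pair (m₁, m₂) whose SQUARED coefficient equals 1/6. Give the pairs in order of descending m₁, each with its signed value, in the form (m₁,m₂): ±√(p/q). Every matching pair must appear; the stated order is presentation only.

(-1/2,1): +√(1/6)

Admissible pairs with m₁+m₂ = M = 1/2: (-1/2,1), (1/2,0), (3/2,-1)
  (m₁,m₂)=(3/2,-1): CG² = 1/2, CG = +√(1/2)
  (m₁,m₂)=(1/2,0): CG² = 1/3, CG = −√(1/3)
  (m₁,m₂)=(-1/2,1): CG² = 1/6, CG = +√(1/6)   ← matches the target
Pairs with CG² = 1/6: (-1/2,1): +√(1/6)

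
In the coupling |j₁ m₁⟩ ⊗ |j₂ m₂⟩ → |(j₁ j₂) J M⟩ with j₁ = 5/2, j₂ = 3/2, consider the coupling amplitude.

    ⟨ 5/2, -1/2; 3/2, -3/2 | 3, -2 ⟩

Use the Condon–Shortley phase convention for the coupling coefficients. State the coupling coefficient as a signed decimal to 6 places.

triangle: 1!·4!·2!/8! = 48/40320
(j±m)!: 2!·3!·0!·3!·1!·5! = 8640
prefactor² = (2J+1)·Δ·N² = 72
  k=0: +1/(0!·1!·3!·0!·1!·2!) = 1/12
Σ = 1/12  ⇒  CG² = 72·(1/12)² = 1/2
CG = +√(1/2) = +0.707107

+√(1/2) = +0.707107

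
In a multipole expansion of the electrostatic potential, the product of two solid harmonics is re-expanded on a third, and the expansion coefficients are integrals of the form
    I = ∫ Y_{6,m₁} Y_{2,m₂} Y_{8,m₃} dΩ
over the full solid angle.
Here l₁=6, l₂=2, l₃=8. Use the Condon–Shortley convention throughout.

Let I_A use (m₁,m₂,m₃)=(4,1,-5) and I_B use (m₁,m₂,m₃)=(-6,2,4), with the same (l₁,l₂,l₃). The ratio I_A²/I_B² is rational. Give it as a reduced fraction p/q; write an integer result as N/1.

858/1

Shared (l₁,l₂,l₃)=(6,2,8): N and (l;000)² cancel in I_A²/I_B².
A: Δ = 0!·12!·4!/17! = 1/30940; Racah Σ t=0..0: t=0:+1/43545600 = 1/43545600; ⇒ 3j(6 2 8; 4 1 -5)² = 33/1190, sgn -1
B: Δ = 0!·12!·4!/17! = 1/30940; Racah Σ t=0..0: t=0:+1/11496038400 = 1/11496038400; ⇒ 3j(6 2 8; -6 2 4)² = 1/30940, sgn +1
I_A²/I_B² = (33/1190)/(1/30940) = 858/1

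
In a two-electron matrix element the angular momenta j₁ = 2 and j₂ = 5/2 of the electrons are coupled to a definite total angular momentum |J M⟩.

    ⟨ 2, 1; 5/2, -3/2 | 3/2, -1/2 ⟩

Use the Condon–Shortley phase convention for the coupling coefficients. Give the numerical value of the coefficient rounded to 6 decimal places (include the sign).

-0.138013

triangle: 3!·1!·2!/7! = 12/5040
(j±m)!: 3!·1!·1!·4!·1!·2! = 288
prefactor² = (2J+1)·Δ·N² = 96/35
  k=0: +1/(0!·3!·1!·1!·0!·1!) = 1/6
  k=1: −1/(1!·2!·0!·0!·1!·2!) = -1/4
Σ = -1/12  ⇒  CG² = 96/35·(-1/12)² = 2/105
CG = −√(2/105) = -0.138013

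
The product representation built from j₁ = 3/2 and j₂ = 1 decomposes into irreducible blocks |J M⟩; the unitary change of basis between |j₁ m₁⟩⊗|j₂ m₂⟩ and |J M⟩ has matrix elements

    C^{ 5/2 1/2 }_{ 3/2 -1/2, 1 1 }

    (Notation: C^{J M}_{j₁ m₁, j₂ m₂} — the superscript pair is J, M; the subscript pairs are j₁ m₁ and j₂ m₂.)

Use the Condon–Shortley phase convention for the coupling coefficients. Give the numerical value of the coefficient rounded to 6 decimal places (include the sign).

√[6·0!3!2!/6! · 1!2!2!0!3!2!] = √(24/5)
  +(−1)^0/∏(0,0,2,2,1,0)! = 1/4  (running 1/4)
⟨..|..⟩ = √(24/5)·(1/4) = +0.547723

+0.547723  (= +√(3/10))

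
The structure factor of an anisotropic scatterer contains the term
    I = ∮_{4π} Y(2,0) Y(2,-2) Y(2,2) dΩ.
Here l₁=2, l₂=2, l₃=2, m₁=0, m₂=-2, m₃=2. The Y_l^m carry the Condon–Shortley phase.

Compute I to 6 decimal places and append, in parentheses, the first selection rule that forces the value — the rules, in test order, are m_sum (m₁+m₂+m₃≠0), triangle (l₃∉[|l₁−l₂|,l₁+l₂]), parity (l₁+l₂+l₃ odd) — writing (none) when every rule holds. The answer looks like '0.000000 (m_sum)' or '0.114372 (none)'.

m-sum 0 ✓  L=6 even ✓  0≤2≤4 ✓
Π(2lᵢ+1) = 5×5×5 = 125
triangle coeff Δ(2,2,2) = 1/630
Σ_t [0,2]: t=0:+1/8 t=1:−1/1 t=2:+1/8 = -3/4
(3j)²=2/35 [(2 2 2; 0 0 0)], sign=-1
Σ_t [0,0]: t=0:+1/8 = 1/8
(3j)²=2/35 [(2 2 2; 0 -2 2)], sign=+1
⇒ 4πI² = 20/49
I = (-1)√(20/49/(4π)) = -0.18022375
No selection rule forces the value: the integral is nonzero (none).

-0.180224 (none)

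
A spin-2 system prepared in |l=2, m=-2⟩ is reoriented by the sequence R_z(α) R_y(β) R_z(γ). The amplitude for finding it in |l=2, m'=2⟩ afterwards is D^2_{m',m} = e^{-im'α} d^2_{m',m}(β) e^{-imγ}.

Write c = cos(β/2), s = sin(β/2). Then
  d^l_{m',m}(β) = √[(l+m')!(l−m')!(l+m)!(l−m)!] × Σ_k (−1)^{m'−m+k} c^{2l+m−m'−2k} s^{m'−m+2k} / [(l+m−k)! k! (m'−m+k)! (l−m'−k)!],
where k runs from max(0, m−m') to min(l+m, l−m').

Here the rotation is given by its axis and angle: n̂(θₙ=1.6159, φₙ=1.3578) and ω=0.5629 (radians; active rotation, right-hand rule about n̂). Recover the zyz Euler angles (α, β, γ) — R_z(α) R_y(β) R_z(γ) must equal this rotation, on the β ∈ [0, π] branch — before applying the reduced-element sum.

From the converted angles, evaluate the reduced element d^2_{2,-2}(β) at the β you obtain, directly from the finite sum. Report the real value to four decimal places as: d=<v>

Axis–angle → zyz. n̂ = (sinθₙcosφₙ, sinθₙsinφₙ, cosθₙ) = (+0.211174, +0.976408, -0.045088), ω = 0.5629.
R = I cosω + sinω [n̂]ₓ + (1−cosω) n̂n̂ᵀ gives
  R = [+0.852592, +0.055874, +0.519582; +0.007752, +0.992806, -0.119484; -0.522520, +0.105899, +0.846025]
β = atan2(√(R₁₃²+R₂₃²), R₃₃) = 0.562312; α = atan2(R₂₃, R₁₃) mod 2π = 6.057154; γ = atan2(R₃₂, −R₃₁) mod 2π = 0.199961
d^2_{2,-2}(β=0.5623) via the finite sum:
Half-angle: c=0.960735, s=0.277466. N=√(24·1·1·24)=24.000000
k: max(0,(-2)−(2))=0 … min(2+(-2),2−(2))=0
  k=0: (−1)^4·24.0000/(24)·0.9607^0·0.2775^4 = +0.005927
d^2_{2,-2}(0.5623) = +0.005927

d=0.0059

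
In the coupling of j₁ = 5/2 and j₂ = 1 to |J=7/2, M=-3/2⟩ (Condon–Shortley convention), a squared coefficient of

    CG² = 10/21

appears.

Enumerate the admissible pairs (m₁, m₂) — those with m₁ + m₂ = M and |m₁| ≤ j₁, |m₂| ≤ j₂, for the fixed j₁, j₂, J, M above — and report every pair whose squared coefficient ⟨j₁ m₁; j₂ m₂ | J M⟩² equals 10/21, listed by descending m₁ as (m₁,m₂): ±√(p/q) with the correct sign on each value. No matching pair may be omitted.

(-1/2,-1): +√(10/21); (-3/2,0): +√(10/21)

Admissible pairs with m₁+m₂ = M = -3/2: (-5/2,1), (-3/2,0), (-1/2,-1)
  (m₁,m₂)=(-1/2,-1): CG² = 10/21, CG = +√(10/21)   ← matches the target
  (m₁,m₂)=(-3/2,0): CG² = 10/21, CG = +√(10/21)   ← matches the target
  (m₁,m₂)=(-5/2,1): CG² = 1/21, CG = +√(1/21)
Pairs with CG² = 10/21: (-1/2,-1): +√(10/21); (-3/2,0): +√(10/21)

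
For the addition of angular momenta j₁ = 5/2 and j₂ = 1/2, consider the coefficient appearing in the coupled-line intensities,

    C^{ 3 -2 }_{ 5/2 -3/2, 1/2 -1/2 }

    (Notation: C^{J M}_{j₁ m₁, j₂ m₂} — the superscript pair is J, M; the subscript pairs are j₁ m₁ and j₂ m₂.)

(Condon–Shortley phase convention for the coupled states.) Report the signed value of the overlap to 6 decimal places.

j₁+j₂−J=0  J+j₁−j₂=5  J−j₁+j₂=1  j₁+j₂+J+1=7
(j₁±m₁, j₂±m₂, J±M) = (1,4,0,1,1,5)
P² = 480
sum k=0..0:
  [0] +1/24 = 1/24
S = 1/24
C² = P²·S² = 5/6 ; C = +0.912871

+0.912871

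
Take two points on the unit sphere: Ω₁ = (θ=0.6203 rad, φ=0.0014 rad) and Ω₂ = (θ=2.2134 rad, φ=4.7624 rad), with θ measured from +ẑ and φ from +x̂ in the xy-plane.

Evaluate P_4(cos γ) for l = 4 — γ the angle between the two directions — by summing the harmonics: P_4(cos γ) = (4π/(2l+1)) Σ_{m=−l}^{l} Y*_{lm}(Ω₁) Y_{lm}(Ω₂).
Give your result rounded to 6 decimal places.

Addition theorem: P_4(cos γ) = (4π/9) Σ_m Y*_{lm}(Ω₁) Y_{lm}(Ω₂), m = −4…4:
  [-4]  conj(Y_{4,-4})(Ω₁) = (0.050522, 0.000283) ; Y_{4,-4}(Ω₂) = (0.178125, -0.036116) ; Δ = (0.009009, -0.001774)
  [-3]  conj(Y_{4,-3})(Ω₁) = (0.200036, 0.000840) ; Y_{4,-3}(Ω₂) = (0.057521, 0.380506) ; Δ = (0.011187, 0.076163)
  [-2]  conj(Y_{4,-2})(Ω₁) = (0.410842, 0.001150) ; Y_{4,-2}(Ω₂) = (-0.322947, 0.032410) ; Δ = (-0.132718, 0.012944)
  [-1]  conj(Y_{4,-1})(Ω₁) = (0.365811, 0.000512) ; Y_{4,-1}(Ω₂) = (0.005514, 0.110173) ; Δ = (0.001961, 0.040305)
  [+0]  conj(Y_{4,0})(Ω₁) = (-0.160751, -0.000000) ; Y_{4,0}(Ω₂) = (-0.344844, 0.000000) ; Δ = (0.055434, 0.000000)
  [+1]  conj(Y_{4,1})(Ω₁) = (-0.365811, 0.000512) ; Y_{4,1}(Ω₂) = (-0.005514, 0.110173) ; Δ = (0.001961, -0.040305)
  [+2]  conj(Y_{4,2})(Ω₁) = (0.410842, -0.001150) ; Y_{4,2}(Ω₂) = (-0.322947, -0.032410) ; Δ = (-0.132718, -0.012944)
  [+3]  conj(Y_{4,3})(Ω₁) = (-0.200036, 0.000840) ; Y_{4,3}(Ω₂) = (-0.057521, 0.380506) ; Δ = (0.011187, -0.076163)
  [+4]  conj(Y_{4,4})(Ω₁) = (0.050522, -0.000283) ; Y_{4,4}(Ω₂) = (0.178125, 0.036116) ; Δ = (0.009009, 0.001774)
Σ over m = (-0.165688, 0.000000); ×(4π/9) → (-0.231344, 0.000000). Real part: -0.231344

-0.231344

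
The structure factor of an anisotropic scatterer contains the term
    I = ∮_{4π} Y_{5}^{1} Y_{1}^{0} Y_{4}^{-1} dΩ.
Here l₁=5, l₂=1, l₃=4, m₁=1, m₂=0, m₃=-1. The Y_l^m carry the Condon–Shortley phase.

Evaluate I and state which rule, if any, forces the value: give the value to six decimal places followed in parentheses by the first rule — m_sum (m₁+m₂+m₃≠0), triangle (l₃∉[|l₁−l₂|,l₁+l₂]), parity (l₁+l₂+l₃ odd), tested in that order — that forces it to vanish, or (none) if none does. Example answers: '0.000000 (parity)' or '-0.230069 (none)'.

m-sum 0 ✓  L=10 even ✓  4≤4≤6 ✓
Π(2lᵢ+1) = 11×3×9 = 297
triangle coeff Δ(5,1,4) = 1/495
Σ_t [1,1]: t=1:−1/576 = -1/576
(3j)²=5/99 [(5 1 4; 0 0 0)], sign=-1
Σ_t [1,1]: t=1:−1/720 = -1/720
(3j)²=8/165 [(5 1 4; 1 0 -1)], sign=+1
⇒ 4πI² = 8/11
I = (-1)√(8/11/(4π)) = -0.24057125
No selection rule forces the value: the integral is nonzero (none).

-0.240571 (none)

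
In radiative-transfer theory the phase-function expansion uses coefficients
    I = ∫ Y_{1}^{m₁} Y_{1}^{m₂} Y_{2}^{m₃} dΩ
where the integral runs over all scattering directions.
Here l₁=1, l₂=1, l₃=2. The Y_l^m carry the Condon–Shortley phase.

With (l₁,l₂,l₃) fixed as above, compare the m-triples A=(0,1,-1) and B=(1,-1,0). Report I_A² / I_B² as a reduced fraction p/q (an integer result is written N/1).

3/1

Same 1,1,2: normalisation and zero-m 3j drop out of the ratio.
A: Δ: 0! 2! 2! / 5! → 1/30; sum: t=0:+1/2 = 1/2; 3j²(1 1 2; 0 1 -1) = Δ·Π!·Σ² = 1/10  (sign -1)
B: Δ: 0! 2! 2! / 5! → 1/30; sum: t=0:+1/4 = 1/4; 3j²(1 1 2; 1 -1 0) = Δ·Π!·Σ² = 1/30  (sign +1)
I_A²/I_B² = (1/10)/(1/30) = 3/1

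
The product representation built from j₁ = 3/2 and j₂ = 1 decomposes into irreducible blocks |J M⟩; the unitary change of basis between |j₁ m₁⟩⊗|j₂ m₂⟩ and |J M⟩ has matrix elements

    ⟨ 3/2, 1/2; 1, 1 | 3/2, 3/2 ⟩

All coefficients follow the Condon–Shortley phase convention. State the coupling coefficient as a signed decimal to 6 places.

−√(2/5) ≈ -0.632456

j₁+j₂−J=1  J+j₁−j₂=2  J−j₁+j₂=1  j₁+j₂+J+1=5
(j₁±m₁, j₂±m₂, J±M) = (2,1,2,0,3,0)
P² = 8/5
sum k=1..1:
  [1] −1/2 = -1/2
S = -1/2
C² = P²·S² = 2/5 ; C = -0.632456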